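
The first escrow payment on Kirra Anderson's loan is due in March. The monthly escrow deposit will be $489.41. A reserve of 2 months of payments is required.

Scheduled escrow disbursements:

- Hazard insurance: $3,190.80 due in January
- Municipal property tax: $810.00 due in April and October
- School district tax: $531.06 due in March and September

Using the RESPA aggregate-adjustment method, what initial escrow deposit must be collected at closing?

$1,468.23

Cushion = 2 × $489.41 = $978.82
Trial balance (start $0, +$489.41 each month, − disbursements):
  Mar: +$489.41 − $531.06 → -$41.65
  Apr: +$489.41 − $810.00 → -$362.24
  May: +$489.41 → $127.17
  Jun: +$489.41 → $616.58
  Jul: +$489.41 → $1,105.99
  Aug: +$489.41 → $1,595.40
  Sep: +$489.41 − $531.06 → $1,553.75
  Oct: +$489.41 − $810.00 → $1,233.16
  Nov: +$489.41 → $1,722.57
  Dec: +$489.41 → $2,211.98
  Jan: +$489.41 − $3,190.80 → -$489.41
  Feb: +$489.41 → $0.00
Lowest trial balance = -$489.41 (Jan)
Initial deposit = cushion − low point = $978.82 − (-$489.41) = $1,468.23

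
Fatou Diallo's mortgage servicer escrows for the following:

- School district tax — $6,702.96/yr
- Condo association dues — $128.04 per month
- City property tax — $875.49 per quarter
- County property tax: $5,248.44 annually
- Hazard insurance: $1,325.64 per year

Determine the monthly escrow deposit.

$1,526.29

School district tax: $6,702.96/yr
Condo association dues: $128.04 × 12 = $1,536.48/yr
City property tax: $875.49 × 4 = $3,501.96/yr
County property tax: $5,248.44/yr
Hazard insurance: $1,325.64/yr
Total annual escrow = $6,702.96 + $1,536.48 + $3,501.96 + $5,248.44 + $1,325.64 = $18,315.48
Per month = $18,315.48 ÷ 12 = $1,526.29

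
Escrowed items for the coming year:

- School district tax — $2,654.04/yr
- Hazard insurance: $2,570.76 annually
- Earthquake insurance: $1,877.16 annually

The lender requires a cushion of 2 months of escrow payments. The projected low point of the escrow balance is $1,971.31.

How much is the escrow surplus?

School district tax — $2,654.04/yr
Hazard insurance — $2,570.76/yr
Earthquake insurance — $1,877.16/yr
Total annual escrow = $2,654.04 + $2,570.76 + $1,877.16 = $7,101.96
Monthly escrow = $7,101.96 ÷ 12 = $591.83
Cushion = 2 × $591.83 = $1,183.66
Excess over cushion: $1,971.31 − $1,183.66 = $787.65

$787.65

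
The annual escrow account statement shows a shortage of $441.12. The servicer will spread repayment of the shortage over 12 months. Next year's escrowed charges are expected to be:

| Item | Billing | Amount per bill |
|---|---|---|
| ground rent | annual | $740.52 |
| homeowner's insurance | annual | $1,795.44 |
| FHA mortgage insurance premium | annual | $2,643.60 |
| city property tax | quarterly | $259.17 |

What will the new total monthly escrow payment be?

$554.78

Ground rent: $740.52/yr
Homeowner's insurance: $1,795.44/yr
FHA mortgage insurance premium: $2,643.60/yr
City property tax: $259.17 × 4 = $1,036.68/yr
Annual escrow total = $6,216.24
Monthly = $6,216.24 ÷ 12 = $518.02
Monthly shortage recovery: $441.12 / 12 = $36.76
Adjusted monthly = $518.02 + $36.76 = $554.78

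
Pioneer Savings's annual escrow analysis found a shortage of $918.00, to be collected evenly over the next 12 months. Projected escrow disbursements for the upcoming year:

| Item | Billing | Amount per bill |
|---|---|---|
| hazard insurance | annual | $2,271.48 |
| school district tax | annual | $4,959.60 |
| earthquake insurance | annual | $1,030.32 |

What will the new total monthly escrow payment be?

$764.95

Hazard insurance = $2,271.48/yr
School district tax = $4,959.60/yr
Earthquake insurance = $1,030.32/yr
Yearly total = $8,261.40
Monthly = $8,261.40 / 12 = $688.45
Monthly shortage recovery: $918.00 / 12 = $76.50
Adjusted monthly = $688.45 + $76.50 = $764.95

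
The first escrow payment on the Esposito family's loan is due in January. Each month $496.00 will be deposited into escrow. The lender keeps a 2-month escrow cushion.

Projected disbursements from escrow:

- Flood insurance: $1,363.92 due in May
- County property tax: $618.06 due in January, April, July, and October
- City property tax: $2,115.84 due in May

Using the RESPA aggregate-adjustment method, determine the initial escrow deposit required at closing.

Cushion = 2 × $496.00 = $992.00
Trial balance (start $0, +$496.00 each month, − disbursements):
  Jan: +$496.00 − $618.06 → -$122.06
  Feb: +$496.00 → $373.94
  Mar: +$496.00 → $869.94
  Apr: +$496.00 − $618.06 → $747.88
  May: +$496.00 − $3,479.76 → -$2,235.88
  Jun: +$496.00 → -$1,739.88
  Jul: +$496.00 − $618.06 → -$1,861.94
  Aug: +$496.00 → -$1,365.94
  Sep: +$496.00 → -$869.94
  Oct: +$496.00 − $618.06 → -$992.00
  Nov: +$496.00 → -$496.00
  Dec: +$496.00 → $0.00
Lowest trial balance = -$2,235.88 (May)
Initial deposit = cushion − low point = $992.00 − (-$2,235.88) = $3,227.88

$3,227.88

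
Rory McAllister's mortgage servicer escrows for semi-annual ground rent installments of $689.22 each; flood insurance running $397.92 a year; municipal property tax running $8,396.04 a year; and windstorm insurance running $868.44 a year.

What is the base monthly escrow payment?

Ground rent: $689.22 × 2 = $1,378.44
Flood insurance: $397.92
Municipal property tax: $8,396.04
Windstorm insurance: $868.44
Annual escrow total = $1,378.44 + $397.92 + $8,396.04 + $868.44 = $11,040.84
Per month = $11,040.84 ÷ 12 = $920.07

$920.07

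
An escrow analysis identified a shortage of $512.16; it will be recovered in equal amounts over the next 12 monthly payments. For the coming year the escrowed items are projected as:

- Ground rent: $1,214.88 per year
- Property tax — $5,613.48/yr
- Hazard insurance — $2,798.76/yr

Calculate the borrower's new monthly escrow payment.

$844.94

Ground rent: $1,214.88/yr
Property tax: $5,613.48/yr
Hazard insurance: $2,798.76/yr
Annual escrow total = $1,214.88 + $5,613.48 + $2,798.76 = $9,627.12
Base monthly escrow = $9,627.12 / 12 = $802.26
Shortage per month = $512.16 / 12 = $42.68
New monthly escrow = $802.26 + $42.68 = $844.94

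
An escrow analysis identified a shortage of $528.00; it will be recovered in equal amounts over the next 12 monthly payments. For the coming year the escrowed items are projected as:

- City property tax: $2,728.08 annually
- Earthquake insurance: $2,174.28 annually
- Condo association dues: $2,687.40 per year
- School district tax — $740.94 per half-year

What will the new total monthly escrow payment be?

City property tax: $2,728.08/yr
Earthquake insurance: $2,174.28/yr
Condo association dues: $2,687.40/yr
School district tax: $740.94 × 2 = $1,481.88/yr
Combined annual = $2,728.08 + $2,174.28 + $2,687.40 + $1,481.88 = $9,071.64
Base monthly escrow = $9,071.64 / 12 = $755.97
Monthly shortage recovery: $528.00 ÷ 12 = $44.00
New monthly escrow = $755.97 + $44.00 = $799.97

$799.97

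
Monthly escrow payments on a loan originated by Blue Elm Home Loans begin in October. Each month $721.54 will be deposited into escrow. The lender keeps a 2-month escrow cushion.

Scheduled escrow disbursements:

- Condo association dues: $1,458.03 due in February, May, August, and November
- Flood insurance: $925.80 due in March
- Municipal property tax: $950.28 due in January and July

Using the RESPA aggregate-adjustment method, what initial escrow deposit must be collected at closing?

$2,164.62

Cushion = 2 × $721.54 = $1,443.08
Trial balance (start $0, +$721.54 each month, − disbursements):
  Oct: +$721.54 → $721.54
  Nov: +$721.54 − $1,458.03 → -$14.95
  Dec: +$721.54 → $706.59
  Jan: +$721.54 − $950.28 → $477.85
  Feb: +$721.54 − $1,458.03 → -$258.64
  Mar: +$721.54 − $925.80 → -$462.90
  Apr: +$721.54 → $258.64
  May: +$721.54 − $1,458.03 → -$477.85
  Jun: +$721.54 → $243.69
  Jul: +$721.54 − $950.28 → $14.95
  Aug: +$721.54 − $1,458.03 → -$721.54
  Sep: +$721.54 → $0.00
Lowest trial balance = -$721.54 (Aug)
Initial deposit = cushion − low point = $1,443.08 − (-$721.54) = $2,164.62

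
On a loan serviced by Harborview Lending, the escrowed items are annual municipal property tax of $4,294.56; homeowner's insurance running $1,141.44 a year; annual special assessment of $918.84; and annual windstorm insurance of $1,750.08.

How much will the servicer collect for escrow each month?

Municipal property tax: $4,294.56 per year
Homeowner's insurance: $1,141.44 per year
Special assessment: $918.84 per year
Windstorm insurance: $1,750.08 per year
Total annual escrow = $8,104.92
Per month = $8,104.92 / 12 = $675.41

$675.41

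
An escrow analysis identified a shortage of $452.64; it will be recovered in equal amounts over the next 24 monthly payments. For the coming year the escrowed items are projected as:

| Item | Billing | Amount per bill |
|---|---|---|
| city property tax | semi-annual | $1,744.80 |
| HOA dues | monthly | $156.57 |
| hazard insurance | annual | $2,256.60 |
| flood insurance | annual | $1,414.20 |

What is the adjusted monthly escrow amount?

$772.13

City property tax: $1,744.80 × 2 = $3,489.60 per year
HOA dues: $156.57 × 12 = $1,878.84 per year
Hazard insurance: $2,256.60 per year
Flood insurance: $1,414.20 per year
Total per year = $9,039.24
Base monthly escrow = $9,039.24 ÷ 12 = $753.27
Monthly shortage recovery: $452.64 ÷ 24 = $18.86
Adjusted monthly = $753.27 + $18.86 = $772.13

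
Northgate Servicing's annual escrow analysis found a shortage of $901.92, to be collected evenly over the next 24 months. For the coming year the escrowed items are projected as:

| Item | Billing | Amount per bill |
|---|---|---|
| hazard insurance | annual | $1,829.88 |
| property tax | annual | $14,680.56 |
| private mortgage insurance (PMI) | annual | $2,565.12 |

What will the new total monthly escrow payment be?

Hazard insurance = $1,829.88 annually
Property tax = $14,680.56 annually
Private mortgage insurance (PMI) = $2,565.12 annually
Combined annual = $19,075.56
Base monthly escrow = $19,075.56 ÷ 12 = $1,589.63
Shortage spread = $901.92 ÷ 24 = $37.58/mo
Adjusted monthly = $1,589.63 + $37.58 = $1,627.21

$1,627.21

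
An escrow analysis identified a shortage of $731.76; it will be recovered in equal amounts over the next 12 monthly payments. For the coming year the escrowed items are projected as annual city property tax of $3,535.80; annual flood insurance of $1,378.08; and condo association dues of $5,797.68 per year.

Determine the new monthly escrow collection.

$953.61

City property tax — $3,535.80/yr
Flood insurance — $1,378.08/yr
Condo association dues — $5,797.68/yr
Total annual escrow = $3,535.80 + $1,378.08 + $5,797.68 = $10,711.56
Monthly escrow = $10,711.56 / 12 = $892.63
Monthly shortage recovery: $731.76 ÷ 12 = $60.98
New monthly escrow = $892.63 + $60.98 = $953.61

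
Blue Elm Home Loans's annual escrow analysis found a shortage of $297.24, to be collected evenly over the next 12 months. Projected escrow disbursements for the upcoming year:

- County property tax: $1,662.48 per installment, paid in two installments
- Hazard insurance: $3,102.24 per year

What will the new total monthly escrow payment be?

County property tax = $1,662.48 × 2 = $3,324.96 annually
Hazard insurance = $3,102.24 annually
Total per year = $3,324.96 + $3,102.24 = $6,427.20
Monthly = $6,427.20 ÷ 12 = $535.60
Monthly shortage recovery: $297.24 ÷ 12 = $24.77
New monthly escrow = $535.60 + $24.77 = $560.37

$560.37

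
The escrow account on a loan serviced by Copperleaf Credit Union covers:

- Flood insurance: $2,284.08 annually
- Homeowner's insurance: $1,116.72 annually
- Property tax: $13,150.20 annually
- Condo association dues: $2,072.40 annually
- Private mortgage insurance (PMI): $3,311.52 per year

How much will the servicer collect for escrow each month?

Flood insurance = $2,284.08 per year
Homeowner's insurance = $1,116.72 per year
Property tax = $13,150.20 per year
Condo association dues = $2,072.40 per year
Private mortgage insurance (PMI) = $3,311.52 per year
Yearly total = $2,284.08 + $1,116.72 + $13,150.20 + $2,072.40 + $3,311.52 = $21,934.92
Monthly = $21,934.92 / 12 = $1,827.91

$1,827.91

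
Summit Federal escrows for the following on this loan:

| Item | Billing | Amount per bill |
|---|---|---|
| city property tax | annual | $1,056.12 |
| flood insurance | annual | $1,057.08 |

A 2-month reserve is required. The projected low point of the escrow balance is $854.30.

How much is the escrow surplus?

City property tax: $1,056.12 per year
Flood insurance: $1,057.08 per year
Combined annual = $2,113.20
Base monthly escrow = $2,113.20 ÷ 12 = $176.10
Required reserve = 2 × $176.10 = $352.20
Surplus = $854.30 − $352.20 = $502.10

$502.10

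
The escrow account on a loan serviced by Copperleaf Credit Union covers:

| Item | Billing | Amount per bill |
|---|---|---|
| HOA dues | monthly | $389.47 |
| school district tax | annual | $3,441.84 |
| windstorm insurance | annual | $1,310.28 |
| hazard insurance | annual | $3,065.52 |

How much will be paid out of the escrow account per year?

HOA dues — $389.47 × 12 = $4,673.64 per year
School district tax — $3,441.84 per year
Windstorm insurance — $1,310.28 per year
Hazard insurance — $3,065.52 per year
Annual escrow total = $4,673.64 + $3,441.84 + $1,310.28 + $3,065.52 = $12,491.28

$12,491.28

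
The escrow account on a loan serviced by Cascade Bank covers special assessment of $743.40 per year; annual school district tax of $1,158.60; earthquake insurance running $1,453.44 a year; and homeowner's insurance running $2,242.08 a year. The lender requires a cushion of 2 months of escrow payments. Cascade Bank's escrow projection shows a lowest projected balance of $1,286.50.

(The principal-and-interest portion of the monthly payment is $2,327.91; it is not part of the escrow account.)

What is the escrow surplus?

$353.58

Special assessment: $743.40
School district tax: $1,158.60
Earthquake insurance: $1,453.44
Homeowner's insurance: $2,242.08
Total annual escrow = $743.40 + $1,158.60 + $1,453.44 + $2,242.08 = $5,597.52
Monthly escrow = $5,597.52 / 12 = $466.46
Required reserve = 2 × $466.46 = $932.92
Surplus = $1,286.50 − $932.92 = $353.58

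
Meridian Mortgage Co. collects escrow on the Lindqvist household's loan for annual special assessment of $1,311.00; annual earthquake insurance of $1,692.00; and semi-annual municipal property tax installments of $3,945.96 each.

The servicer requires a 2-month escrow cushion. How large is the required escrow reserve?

$1,815.82

Special assessment — $1,311.00 per year
Earthquake insurance — $1,692.00 per year
Municipal property tax — $3,945.96 × 2 = $7,891.92 per year
Annual escrow total = $1,311.00 + $1,692.00 + $7,891.92 = $10,894.92
Monthly escrow = $10,894.92 ÷ 12 = $907.91
Cushion = 2 × $907.91 = $1,815.82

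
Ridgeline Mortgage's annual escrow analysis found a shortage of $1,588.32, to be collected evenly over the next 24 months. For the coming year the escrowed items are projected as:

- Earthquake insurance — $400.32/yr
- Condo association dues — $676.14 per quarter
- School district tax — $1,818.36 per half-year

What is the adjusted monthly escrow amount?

Earthquake insurance — $400.32/yr
Condo association dues — $676.14 × 4 = $2,704.56/yr
School district tax — $1,818.36 × 2 = $3,636.72/yr
Yearly total = $6,741.60
Per month = $6,741.60 ÷ 12 = $561.80
Monthly shortage recovery: $1,588.32 / 24 = $66.18
Adjusted monthly = $561.80 + $66.18 = $627.98

$627.98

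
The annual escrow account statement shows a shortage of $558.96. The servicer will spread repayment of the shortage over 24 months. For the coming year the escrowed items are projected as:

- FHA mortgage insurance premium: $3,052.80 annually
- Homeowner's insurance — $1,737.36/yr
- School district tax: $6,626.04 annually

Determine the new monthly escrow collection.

$974.64

FHA mortgage insurance premium: $3,052.80
Homeowner's insurance: $1,737.36
School district tax: $6,626.04
Combined annual = $3,052.80 + $1,737.36 + $6,626.04 = $11,416.20
Base monthly escrow = $11,416.20 ÷ 12 = $951.35
Shortage per month = $558.96 ÷ 24 = $23.29
Adjusted monthly = $951.35 + $23.29 = $974.64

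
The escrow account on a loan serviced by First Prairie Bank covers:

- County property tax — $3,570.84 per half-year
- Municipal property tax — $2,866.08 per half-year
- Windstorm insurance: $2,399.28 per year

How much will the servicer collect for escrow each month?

$1,272.76

County property tax = $3,570.84 × 2 = $7,141.68 annually
Municipal property tax = $2,866.08 × 2 = $5,732.16 annually
Windstorm insurance = $2,399.28 annually
Total per year = $7,141.68 + $5,732.16 + $2,399.28 = $15,273.12
Monthly escrow = $15,273.12 ÷ 12 = $1,272.76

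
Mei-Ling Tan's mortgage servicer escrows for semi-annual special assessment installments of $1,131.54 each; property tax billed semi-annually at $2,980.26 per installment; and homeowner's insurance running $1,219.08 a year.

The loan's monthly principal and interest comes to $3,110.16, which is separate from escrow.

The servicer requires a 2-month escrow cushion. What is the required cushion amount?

Special assessment — $1,131.54 × 2 = $2,263.08/yr
Property tax — $2,980.26 × 2 = $5,960.52/yr
Homeowner's insurance — $1,219.08/yr
Combined annual = $9,442.68
Base monthly escrow = $9,442.68 / 12 = $786.89
Reserve = 2 × $786.89 = $1,573.78

$1,573.78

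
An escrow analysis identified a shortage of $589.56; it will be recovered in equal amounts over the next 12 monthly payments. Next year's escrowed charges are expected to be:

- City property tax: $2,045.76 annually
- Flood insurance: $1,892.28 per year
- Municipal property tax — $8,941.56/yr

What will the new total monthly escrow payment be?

City property tax — $2,045.76 annually
Flood insurance — $1,892.28 annually
Municipal property tax — $8,941.56 annually
Combined annual = $2,045.76 + $1,892.28 + $8,941.56 = $12,879.60
Per month = $12,879.60 / 12 = $1,073.30
Shortage per month = $589.56 / 12 = $49.13
New monthly escrow = $1,073.30 + $49.13 = $1,122.43

$1,122.43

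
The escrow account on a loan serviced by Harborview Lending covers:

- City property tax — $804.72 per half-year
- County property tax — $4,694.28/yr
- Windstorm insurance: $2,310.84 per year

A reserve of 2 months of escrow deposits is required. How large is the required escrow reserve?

$1,435.76

City property tax: $804.72 × 2 = $1,609.44 per year
County property tax: $4,694.28 per year
Windstorm insurance: $2,310.84 per year
Yearly total = $1,609.44 + $4,694.28 + $2,310.84 = $8,614.56
Monthly escrow = $8,614.56 ÷ 12 = $717.88
Reserve = 2 × $717.88 = $1,435.76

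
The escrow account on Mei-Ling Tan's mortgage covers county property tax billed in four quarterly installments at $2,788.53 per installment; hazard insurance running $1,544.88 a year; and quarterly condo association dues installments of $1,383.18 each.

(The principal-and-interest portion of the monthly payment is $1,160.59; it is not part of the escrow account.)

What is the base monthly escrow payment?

$1,519.31

County property tax = $2,788.53 × 4 = $11,154.12
Hazard insurance = $1,544.88
Condo association dues = $1,383.18 × 4 = $5,532.72
Annual escrow total = $11,154.12 + $1,544.88 + $5,532.72 = $18,231.72
Base monthly escrow = $18,231.72 / 12 = $1,519.31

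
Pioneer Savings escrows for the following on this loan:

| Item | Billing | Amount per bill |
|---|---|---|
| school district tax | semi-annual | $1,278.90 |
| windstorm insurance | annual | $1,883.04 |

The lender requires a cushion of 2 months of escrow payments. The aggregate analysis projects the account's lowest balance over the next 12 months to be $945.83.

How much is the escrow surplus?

$205.69

School district tax = $1,278.90 × 2 = $2,557.80 annually
Windstorm insurance = $1,883.04 annually
Annual escrow total = $4,440.84
Per month = $4,440.84 / 12 = $370.07
Cushion = 2 × $370.07 = $740.14
Surplus = $945.83 − $740.14 = $205.69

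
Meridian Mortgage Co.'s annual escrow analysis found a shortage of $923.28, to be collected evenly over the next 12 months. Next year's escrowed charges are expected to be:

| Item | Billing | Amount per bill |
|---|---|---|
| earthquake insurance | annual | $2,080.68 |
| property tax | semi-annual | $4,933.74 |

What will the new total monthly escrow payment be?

$1,072.62

Earthquake insurance: $2,080.68 annually
Property tax: $4,933.74 × 2 = $9,867.48 annually
Total annual escrow = $2,080.68 + $9,867.48 = $11,948.16
Per month = $11,948.16 ÷ 12 = $995.68
Shortage spread = $923.28 / 12 = $76.94/mo
New monthly escrow = $995.68 + $76.94 = $1,072.62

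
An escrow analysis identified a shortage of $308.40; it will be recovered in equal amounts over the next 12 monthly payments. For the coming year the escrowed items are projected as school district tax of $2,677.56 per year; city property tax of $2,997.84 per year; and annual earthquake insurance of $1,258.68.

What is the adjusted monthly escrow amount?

School district tax: $2,677.56
City property tax: $2,997.84
Earthquake insurance: $1,258.68
Yearly total = $2,677.56 + $2,997.84 + $1,258.68 = $6,934.08
Monthly escrow = $6,934.08 ÷ 12 = $577.84
Shortage spread = $308.40 ÷ 12 = $25.70/mo
Adjusted monthly = $577.84 + $25.70 = $603.54

$603.54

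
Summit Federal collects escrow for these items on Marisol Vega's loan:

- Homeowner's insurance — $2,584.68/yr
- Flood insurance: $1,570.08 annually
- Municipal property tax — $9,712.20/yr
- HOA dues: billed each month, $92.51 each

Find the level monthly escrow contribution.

Homeowner's insurance — $2,584.68 annually
Flood insurance — $1,570.08 annually
Municipal property tax — $9,712.20 annually
HOA dues — $92.51 × 12 = $1,110.12 annually
Combined annual = $2,584.68 + $1,570.08 + $9,712.20 + $1,110.12 = $14,977.08
Base monthly escrow = $14,977.08 ÷ 12 = $1,248.09

$1,248.09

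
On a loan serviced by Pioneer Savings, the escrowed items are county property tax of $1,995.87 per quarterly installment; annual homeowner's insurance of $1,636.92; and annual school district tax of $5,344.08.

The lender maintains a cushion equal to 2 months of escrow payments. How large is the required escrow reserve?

$2,494.08

County property tax = $1,995.87 × 4 = $7,983.48
Homeowner's insurance = $1,636.92
School district tax = $5,344.08
Yearly total = $14,964.48
Monthly = $14,964.48 / 12 = $1,247.04
Reserve = 2 × $1,247.04 = $2,494.08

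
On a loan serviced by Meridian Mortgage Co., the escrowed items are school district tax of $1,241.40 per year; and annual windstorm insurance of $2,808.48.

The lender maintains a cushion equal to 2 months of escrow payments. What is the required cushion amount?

School district tax = $1,241.40 annually
Windstorm insurance = $2,808.48 annually
Total per year = $4,049.88
Monthly escrow = $4,049.88 / 12 = $337.49
Reserve = 2 × $337.49 = $674.98

$674.98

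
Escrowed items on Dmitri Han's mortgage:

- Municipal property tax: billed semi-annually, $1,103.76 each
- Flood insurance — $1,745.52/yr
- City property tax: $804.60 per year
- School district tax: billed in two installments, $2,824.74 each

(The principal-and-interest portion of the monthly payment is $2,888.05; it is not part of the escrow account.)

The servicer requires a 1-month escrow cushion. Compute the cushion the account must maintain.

Municipal property tax = $1,103.76 × 2 = $2,207.52
Flood insurance = $1,745.52
City property tax = $804.60
School district tax = $2,824.74 × 2 = $5,649.48
Combined annual = $10,407.12
Monthly escrow = $10,407.12 / 12 = $867.26
Reserve = 1 × $867.26 = $867.26

$867.26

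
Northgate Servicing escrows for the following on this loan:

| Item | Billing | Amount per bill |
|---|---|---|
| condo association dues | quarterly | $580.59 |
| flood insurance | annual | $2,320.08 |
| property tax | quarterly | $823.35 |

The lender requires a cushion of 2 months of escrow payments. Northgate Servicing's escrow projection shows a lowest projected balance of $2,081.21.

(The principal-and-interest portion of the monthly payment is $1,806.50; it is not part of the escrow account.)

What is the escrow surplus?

Condo association dues = $580.59 × 4 = $2,322.36
Flood insurance = $2,320.08
Property tax = $823.35 × 4 = $3,293.40
Total annual escrow = $2,322.36 + $2,320.08 + $3,293.40 = $7,935.84
Base monthly escrow = $7,935.84 / 12 = $661.32
Required cushion = 2 × $661.32 = $1,322.64
Surplus = $2,081.21 − $1,322.64 = $758.57

$758.57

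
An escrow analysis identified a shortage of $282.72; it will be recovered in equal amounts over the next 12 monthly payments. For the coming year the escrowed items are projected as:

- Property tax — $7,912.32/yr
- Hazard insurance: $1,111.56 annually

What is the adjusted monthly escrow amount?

Property tax = $7,912.32 per year
Hazard insurance = $1,111.56 per year
Annual escrow total = $7,912.32 + $1,111.56 = $9,023.88
Monthly escrow = $9,023.88 / 12 = $751.99
Monthly shortage recovery: $282.72 ÷ 12 = $23.56
Adjusted monthly = $751.99 + $23.56 = $775.55

$775.55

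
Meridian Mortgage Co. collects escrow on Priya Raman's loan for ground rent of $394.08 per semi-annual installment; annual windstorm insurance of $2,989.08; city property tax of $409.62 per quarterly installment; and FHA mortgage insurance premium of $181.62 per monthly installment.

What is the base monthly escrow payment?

Ground rent: $394.08 × 2 = $788.16 annually
Windstorm insurance: $2,989.08 annually
City property tax: $409.62 × 4 = $1,638.48 annually
FHA mortgage insurance premium: $181.62 × 12 = $2,179.44 annually
Total annual escrow = $788.16 + $2,989.08 + $1,638.48 + $2,179.44 = $7,595.16
Monthly = $7,595.16 ÷ 12 = $632.93

$632.93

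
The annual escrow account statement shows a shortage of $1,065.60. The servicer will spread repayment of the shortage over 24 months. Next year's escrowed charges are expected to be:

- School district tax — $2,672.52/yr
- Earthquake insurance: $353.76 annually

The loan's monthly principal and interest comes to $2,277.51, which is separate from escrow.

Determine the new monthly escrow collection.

$296.59

School district tax = $2,672.52/yr
Earthquake insurance = $353.76/yr
Combined annual = $3,026.28
Monthly = $3,026.28 / 12 = $252.19
Shortage per month = $1,065.60 ÷ 24 = $44.40
New monthly escrow = $252.19 + $44.40 = $296.59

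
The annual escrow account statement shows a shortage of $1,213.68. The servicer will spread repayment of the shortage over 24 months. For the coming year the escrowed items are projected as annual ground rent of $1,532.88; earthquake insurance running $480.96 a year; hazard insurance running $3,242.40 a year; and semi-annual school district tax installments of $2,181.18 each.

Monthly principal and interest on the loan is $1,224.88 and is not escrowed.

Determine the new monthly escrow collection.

$852.12

Ground rent — $1,532.88
Earthquake insurance — $480.96
Hazard insurance — $3,242.40
School district tax — $2,181.18 × 2 = $4,362.36
Combined annual = $9,618.60
Per month = $9,618.60 / 12 = $801.55
Monthly shortage recovery: $1,213.68 / 24 = $50.57
New monthly escrow = $801.55 + $50.57 = $852.12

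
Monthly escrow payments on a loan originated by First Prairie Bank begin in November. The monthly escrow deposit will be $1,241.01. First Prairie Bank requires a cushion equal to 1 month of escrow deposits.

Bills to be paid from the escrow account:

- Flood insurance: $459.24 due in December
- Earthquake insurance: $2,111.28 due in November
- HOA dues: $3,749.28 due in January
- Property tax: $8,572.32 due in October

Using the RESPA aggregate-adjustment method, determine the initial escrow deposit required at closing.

$3,837.78

Cushion = 1 × $1,241.01 = $1,241.01
Trial balance (start $0, +$1,241.01 each month, − disbursements):
  Nov: +$1,241.01 − $2,111.28 → -$870.27
  Dec: +$1,241.01 − $459.24 → -$88.50
  Jan: +$1,241.01 − $3,749.28 → -$2,596.77
  Feb: +$1,241.01 → -$1,355.76
  Mar: +$1,241.01 → -$114.75
  Apr: +$1,241.01 → $1,126.26
  May: +$1,241.01 → $2,367.27
  Jun: +$1,241.01 → $3,608.28
  Jul: +$1,241.01 → $4,849.29
  Aug: +$1,241.01 → $6,090.30
  Sep: +$1,241.01 → $7,331.31
  Oct: +$1,241.01 − $8,572.32 → $0.00
Lowest trial balance = -$2,596.77 (Jan)
Initial deposit = cushion − low point = $1,241.01 − (-$2,596.77) = $3,837.78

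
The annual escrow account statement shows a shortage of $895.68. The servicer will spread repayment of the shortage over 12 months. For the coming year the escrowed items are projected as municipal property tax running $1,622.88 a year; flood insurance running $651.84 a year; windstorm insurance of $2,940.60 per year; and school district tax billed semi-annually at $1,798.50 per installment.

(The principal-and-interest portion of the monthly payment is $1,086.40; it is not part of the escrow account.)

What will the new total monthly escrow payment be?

$809.00

Municipal property tax: $1,622.88 annually
Flood insurance: $651.84 annually
Windstorm insurance: $2,940.60 annually
School district tax: $1,798.50 × 2 = $3,597.00 annually
Annual escrow total = $1,622.88 + $651.84 + $2,940.60 + $3,597.00 = $8,812.32
Monthly = $8,812.32 / 12 = $734.36
Shortage per month = $895.68 ÷ 12 = $74.64
New monthly escrow = $734.36 + $74.64 = $809.00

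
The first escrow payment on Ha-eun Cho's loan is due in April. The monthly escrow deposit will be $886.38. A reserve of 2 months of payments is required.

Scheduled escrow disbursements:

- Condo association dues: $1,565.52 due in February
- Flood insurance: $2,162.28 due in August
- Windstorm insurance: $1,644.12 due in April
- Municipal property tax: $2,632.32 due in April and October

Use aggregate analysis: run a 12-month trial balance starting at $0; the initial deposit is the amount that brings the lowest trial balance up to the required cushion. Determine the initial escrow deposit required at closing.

$5,162.82

Cushion = 2 × $886.38 = $1,772.76
Trial balance (start $0, +$886.38 each month, − disbursements):
  Apr: +$886.38 − $4,276.44 → -$3,390.06
  May: +$886.38 → -$2,503.68
  Jun: +$886.38 → -$1,617.30
  Jul: +$886.38 → -$730.92
  Aug: +$886.38 − $2,162.28 → -$2,006.82
  Sep: +$886.38 → -$1,120.44
  Oct: +$886.38 − $2,632.32 → -$2,866.38
  Nov: +$886.38 → -$1,980.00
  Dec: +$886.38 → -$1,093.62
  Jan: +$886.38 → -$207.24
  Feb: +$886.38 − $1,565.52 → -$886.38
  Mar: +$886.38 → $0.00
Lowest trial balance = -$3,390.06 (Apr)
Initial deposit = cushion − low point = $1,772.76 − (-$3,390.06) = $5,162.82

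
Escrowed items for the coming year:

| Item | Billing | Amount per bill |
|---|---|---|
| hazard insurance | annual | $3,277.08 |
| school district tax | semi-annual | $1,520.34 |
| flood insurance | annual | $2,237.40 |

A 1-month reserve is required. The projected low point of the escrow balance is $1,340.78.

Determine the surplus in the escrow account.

$627.85

Hazard insurance = $3,277.08 annually
School district tax = $1,520.34 × 2 = $3,040.68 annually
Flood insurance = $2,237.40 annually
Total annual escrow = $3,277.08 + $3,040.68 + $2,237.40 = $8,555.16
Monthly escrow = $8,555.16 / 12 = $712.93
Cushion = 1 × $712.93 = $712.93
Excess over cushion: $1,340.78 − $712.93 = $627.85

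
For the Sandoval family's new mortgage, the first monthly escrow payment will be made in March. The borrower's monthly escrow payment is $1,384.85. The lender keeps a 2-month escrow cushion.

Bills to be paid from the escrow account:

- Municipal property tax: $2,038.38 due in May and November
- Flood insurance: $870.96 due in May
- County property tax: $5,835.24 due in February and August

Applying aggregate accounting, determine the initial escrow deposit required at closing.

$3,205.18

Cushion = 2 × $1,384.85 = $2,769.70
Trial balance (start $0, +$1,384.85 each month, − disbursements):
  Mar: +$1,384.85 → $1,384.85
  Apr: +$1,384.85 → $2,769.70
  May: +$1,384.85 − $2,909.34 → $1,245.21
  Jun: +$1,384.85 → $2,630.06
  Jul: +$1,384.85 → $4,014.91
  Aug: +$1,384.85 − $5,835.24 → -$435.48
  Sep: +$1,384.85 → $949.37
  Oct: +$1,384.85 → $2,334.22
  Nov: +$1,384.85 − $2,038.38 → $1,680.69
  Dec: +$1,384.85 → $3,065.54
  Jan: +$1,384.85 → $4,450.39
  Feb: +$1,384.85 − $5,835.24 → $0.00
Lowest trial balance = -$435.48 (Aug)
Initial deposit = cushion − low point = $2,769.70 − (-$435.48) = $3,205.18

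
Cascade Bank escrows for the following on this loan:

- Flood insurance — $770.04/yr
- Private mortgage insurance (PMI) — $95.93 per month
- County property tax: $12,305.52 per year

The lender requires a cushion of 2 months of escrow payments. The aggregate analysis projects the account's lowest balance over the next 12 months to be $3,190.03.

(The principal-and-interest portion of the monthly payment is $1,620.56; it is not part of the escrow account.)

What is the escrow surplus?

$818.91

Flood insurance: $770.04
Private mortgage insurance (PMI): $95.93 × 12 = $1,151.16
County property tax: $12,305.52
Annual escrow total = $770.04 + $1,151.16 + $12,305.52 = $14,226.72
Base monthly escrow = $14,226.72 ÷ 12 = $1,185.56
Required reserve = 2 × $1,185.56 = $2,371.12
Surplus = $3,190.03 − $2,371.12 = $818.91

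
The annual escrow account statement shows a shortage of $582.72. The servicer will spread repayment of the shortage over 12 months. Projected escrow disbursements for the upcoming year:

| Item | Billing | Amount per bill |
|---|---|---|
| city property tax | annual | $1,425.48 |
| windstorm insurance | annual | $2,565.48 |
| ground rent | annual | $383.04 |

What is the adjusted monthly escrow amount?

$413.06

City property tax: $1,425.48
Windstorm insurance: $2,565.48
Ground rent: $383.04
Yearly total = $1,425.48 + $2,565.48 + $383.04 = $4,374.00
Per month = $4,374.00 ÷ 12 = $364.50
Shortage spread = $582.72 / 12 = $48.56/mo
New monthly escrow = $364.50 + $48.56 = $413.06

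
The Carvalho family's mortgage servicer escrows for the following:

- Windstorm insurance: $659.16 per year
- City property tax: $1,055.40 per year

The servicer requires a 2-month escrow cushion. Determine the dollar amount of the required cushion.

Windstorm insurance — $659.16 annually
City property tax — $1,055.40 annually
Yearly total = $1,714.56
Base monthly escrow = $1,714.56 / 12 = $142.88
Cushion = 2 × $142.88 = $285.76

$285.76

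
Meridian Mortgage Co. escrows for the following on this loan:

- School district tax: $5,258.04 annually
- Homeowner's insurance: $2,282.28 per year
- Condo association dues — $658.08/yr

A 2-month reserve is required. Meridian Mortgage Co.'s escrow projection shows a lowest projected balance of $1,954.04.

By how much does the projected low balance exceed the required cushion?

School district tax = $5,258.04 annually
Homeowner's insurance = $2,282.28 annually
Condo association dues = $658.08 annually
Total annual escrow = $8,198.40
Per month = $8,198.40 ÷ 12 = $683.20
Required cushion = 2 × $683.20 = $1,366.40
Surplus = $1,954.04 − $1,366.40 = $587.64

$587.64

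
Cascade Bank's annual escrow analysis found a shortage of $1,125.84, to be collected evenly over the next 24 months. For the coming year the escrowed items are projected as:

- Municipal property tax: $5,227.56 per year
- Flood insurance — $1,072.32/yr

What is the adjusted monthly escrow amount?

$571.90

Municipal property tax = $5,227.56/yr
Flood insurance = $1,072.32/yr
Combined annual = $5,227.56 + $1,072.32 = $6,299.88
Base monthly escrow = $6,299.88 ÷ 12 = $524.99
Monthly shortage recovery: $1,125.84 / 24 = $46.91
Adjusted monthly = $524.99 + $46.91 = $571.90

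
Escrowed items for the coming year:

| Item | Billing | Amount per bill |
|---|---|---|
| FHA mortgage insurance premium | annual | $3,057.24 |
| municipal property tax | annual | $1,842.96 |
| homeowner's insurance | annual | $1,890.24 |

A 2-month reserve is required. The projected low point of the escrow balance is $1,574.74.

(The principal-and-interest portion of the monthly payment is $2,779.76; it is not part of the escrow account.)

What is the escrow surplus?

FHA mortgage insurance premium = $3,057.24 per year
Municipal property tax = $1,842.96 per year
Homeowner's insurance = $1,890.24 per year
Total annual escrow = $3,057.24 + $1,842.96 + $1,890.24 = $6,790.44
Base monthly escrow = $6,790.44 / 12 = $565.87
Required cushion = 2 × $565.87 = $1,131.74
Surplus = $1,574.74 − $1,131.74 = $443.00

$443.00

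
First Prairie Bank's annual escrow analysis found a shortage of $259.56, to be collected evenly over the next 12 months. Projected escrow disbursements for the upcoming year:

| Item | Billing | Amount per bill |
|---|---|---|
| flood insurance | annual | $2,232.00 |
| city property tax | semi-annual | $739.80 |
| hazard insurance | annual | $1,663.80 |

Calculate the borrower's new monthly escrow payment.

$469.58

Flood insurance: $2,232.00 annually
City property tax: $739.80 × 2 = $1,479.60 annually
Hazard insurance: $1,663.80 annually
Total annual escrow = $5,375.40
Monthly escrow = $5,375.40 ÷ 12 = $447.95
Monthly shortage recovery: $259.56 / 12 = $21.63
Adjusted monthly = $447.95 + $21.63 = $469.58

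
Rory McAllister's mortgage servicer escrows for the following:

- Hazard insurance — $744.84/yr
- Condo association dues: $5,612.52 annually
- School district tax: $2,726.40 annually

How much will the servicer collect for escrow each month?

Hazard insurance — $744.84 per year
Condo association dues — $5,612.52 per year
School district tax — $2,726.40 per year
Total annual escrow = $744.84 + $5,612.52 + $2,726.40 = $9,083.76
Base monthly escrow = $9,083.76 / 12 = $756.98

$756.98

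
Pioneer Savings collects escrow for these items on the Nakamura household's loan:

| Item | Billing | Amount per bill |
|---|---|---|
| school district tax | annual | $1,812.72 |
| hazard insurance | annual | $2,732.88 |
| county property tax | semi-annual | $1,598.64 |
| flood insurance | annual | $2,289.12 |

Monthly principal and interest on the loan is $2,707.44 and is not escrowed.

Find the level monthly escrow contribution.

School district tax — $1,812.72
Hazard insurance — $2,732.88
County property tax — $1,598.64 × 2 = $3,197.28
Flood insurance — $2,289.12
Yearly total = $1,812.72 + $2,732.88 + $3,197.28 + $2,289.12 = $10,032.00
Per month = $10,032.00 / 12 = $836.00

$836.00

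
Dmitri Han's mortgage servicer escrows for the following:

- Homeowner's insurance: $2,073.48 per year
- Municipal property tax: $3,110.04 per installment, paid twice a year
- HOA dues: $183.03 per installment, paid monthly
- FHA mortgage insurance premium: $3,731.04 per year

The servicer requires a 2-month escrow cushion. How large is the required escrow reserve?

$2,370.16

Homeowner's insurance — $2,073.48 per year
Municipal property tax — $3,110.04 × 2 = $6,220.08 per year
HOA dues — $183.03 × 12 = $2,196.36 per year
FHA mortgage insurance premium — $3,731.04 per year
Combined annual = $14,220.96
Base monthly escrow = $14,220.96 ÷ 12 = $1,185.08
Required cushion = 2 × $1,185.08 = $2,370.16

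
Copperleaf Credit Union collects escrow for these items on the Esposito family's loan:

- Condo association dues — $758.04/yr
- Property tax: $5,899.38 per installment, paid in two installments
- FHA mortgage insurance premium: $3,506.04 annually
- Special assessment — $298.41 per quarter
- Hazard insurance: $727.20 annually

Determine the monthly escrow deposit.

Condo association dues — $758.04 per year
Property tax — $5,899.38 × 2 = $11,798.76 per year
FHA mortgage insurance premium — $3,506.04 per year
Special assessment — $298.41 × 4 = $1,193.64 per year
Hazard insurance — $727.20 per year
Annual escrow total = $758.04 + $11,798.76 + $3,506.04 + $1,193.64 + $727.20 = $17,983.68
Base monthly escrow = $17,983.68 ÷ 12 = $1,498.64

$1,498.64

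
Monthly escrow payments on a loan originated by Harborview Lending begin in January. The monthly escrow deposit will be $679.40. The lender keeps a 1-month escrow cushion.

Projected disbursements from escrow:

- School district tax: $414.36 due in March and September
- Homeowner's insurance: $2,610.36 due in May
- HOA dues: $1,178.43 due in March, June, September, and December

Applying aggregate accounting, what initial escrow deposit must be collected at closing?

Cushion = 1 × $679.40 = $679.40
Trial balance (start $0, +$679.40 each month, − disbursements):
  Jan: +$679.40 → $679.40
  Feb: +$679.40 → $1,358.80
  Mar: +$679.40 − $1,592.79 → $445.41
  Apr: +$679.40 → $1,124.81
  May: +$679.40 − $2,610.36 → -$806.15
  Jun: +$679.40 − $1,178.43 → -$1,305.18
  Jul: +$679.40 → -$625.78
  Aug: +$679.40 → $53.62
  Sep: +$679.40 − $1,592.79 → -$859.77
  Oct: +$679.40 → -$180.37
  Nov: +$679.40 → $499.03
  Dec: +$679.40 − $1,178.43 → $0.00
Lowest trial balance = -$1,305.18 (Jun)
Initial deposit = cushion − low point = $679.40 − (-$1,305.18) = $1,984.58

$1,984.58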